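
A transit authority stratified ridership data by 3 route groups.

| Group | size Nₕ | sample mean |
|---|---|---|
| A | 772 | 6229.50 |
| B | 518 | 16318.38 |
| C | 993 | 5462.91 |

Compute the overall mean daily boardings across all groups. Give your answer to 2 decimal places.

8185.18

x̄_st = (Σ Nₕx̄ₕ) / (Σ Nₕ) = (772·6229.50 + 518·16318.38 + 993·5462.91) / 2283
= 18686764.47 / 2283 = 8185.1794... → 8185.18.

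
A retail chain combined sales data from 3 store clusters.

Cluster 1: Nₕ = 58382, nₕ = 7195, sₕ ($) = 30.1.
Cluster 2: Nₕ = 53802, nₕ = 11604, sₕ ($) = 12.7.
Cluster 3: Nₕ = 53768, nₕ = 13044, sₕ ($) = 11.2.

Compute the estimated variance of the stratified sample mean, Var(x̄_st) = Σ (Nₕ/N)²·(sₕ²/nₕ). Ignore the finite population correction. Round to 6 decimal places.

N = 165952. Term for each stratum: Wₕ²sₕ²/nₕ.
Var(x̄_st) = 0.015584582 + 0.001460937 + 0.001009504 = 0.018055023 → 0.018055.

0.018055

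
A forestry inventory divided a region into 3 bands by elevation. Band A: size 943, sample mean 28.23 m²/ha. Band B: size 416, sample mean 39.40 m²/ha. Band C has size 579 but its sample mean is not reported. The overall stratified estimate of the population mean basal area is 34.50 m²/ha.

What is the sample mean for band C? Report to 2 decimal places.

N = 943 + 416 + 579 = 1938.
Overall total = μ·N = 34.50·1938 = 66861.
Subtract the known strata: 943·28.23 + 416·39.40 = 43011.29.
Remaining total for band C: 66861 − 43011.29 = 23849.71.
Divide by its size: 23849.71 / 579 = 41.1912... → 41.19.

41.19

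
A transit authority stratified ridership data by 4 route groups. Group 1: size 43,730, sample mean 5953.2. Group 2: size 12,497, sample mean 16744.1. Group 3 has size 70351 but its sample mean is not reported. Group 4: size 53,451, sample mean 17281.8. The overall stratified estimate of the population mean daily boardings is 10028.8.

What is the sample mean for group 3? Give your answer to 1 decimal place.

5858.6

N = 43730 + 12497 + 70351 + 53451 = 180029.
Overall total = μ·N = 10028.8·180029 = 1805474835.2.
Subtract the known strata: 43730·5953.2 + 12497·16744.1 + 53451·17281.8 = 1393313945.5.
Remaining total for group 3: 1805474835.2 − 1393313945.5 = 412160889.7.
Divide by its size: 412160889.7 / 70351 = 5858.636... → 5858.6.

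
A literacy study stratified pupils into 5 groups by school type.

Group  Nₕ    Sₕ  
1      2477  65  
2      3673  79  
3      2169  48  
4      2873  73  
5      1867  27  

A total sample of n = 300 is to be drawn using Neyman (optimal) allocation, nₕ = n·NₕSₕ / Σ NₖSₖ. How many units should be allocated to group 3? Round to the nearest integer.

38

Σ NₕSₕ = 2477·65 + 3673·79 + 2169·48 + 2873·73 + 1867·27 = 815422.
Share for 3: 104112/815422 = 0.12768.
n_3 = 300 × 0.12768 = 38.304... → 38.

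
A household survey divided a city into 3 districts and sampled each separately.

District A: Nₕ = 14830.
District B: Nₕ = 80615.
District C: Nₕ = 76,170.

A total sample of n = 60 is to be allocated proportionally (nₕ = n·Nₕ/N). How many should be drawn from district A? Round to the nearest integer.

5

N = 14830 + 80615 + 76170 = 171615.
n_A = 60·14830/171615 = 5.185... → 5.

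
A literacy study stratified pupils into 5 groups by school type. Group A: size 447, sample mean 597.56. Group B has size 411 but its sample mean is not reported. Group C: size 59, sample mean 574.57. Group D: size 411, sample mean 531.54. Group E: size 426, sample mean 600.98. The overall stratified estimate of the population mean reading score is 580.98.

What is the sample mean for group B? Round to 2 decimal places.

592.58

N = 447 + 411 + 59 + 411 + 426 = 1754.
Overall total = μ·N = 580.98·1754 = 1019038.92.
Subtract the known strata: 447·597.56 + 59·574.57 + 411·531.54 + 426·600.98 = 775489.37.
Remaining total for group B: 1019038.92 − 775489.37 = 243549.55.
Divide by its size: 243549.55 / 411 = 592.5780... → 592.58.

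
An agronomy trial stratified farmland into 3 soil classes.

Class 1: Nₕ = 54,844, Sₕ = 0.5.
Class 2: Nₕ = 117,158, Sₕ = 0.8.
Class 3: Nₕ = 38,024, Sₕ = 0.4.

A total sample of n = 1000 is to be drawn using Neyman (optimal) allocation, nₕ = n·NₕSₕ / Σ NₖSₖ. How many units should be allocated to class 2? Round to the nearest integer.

687

1: NₕSₕ = 54844·0.5 = 27422
2: NₕSₕ = 117158·0.8 = 93726.4
3: NₕSₕ = 38024·0.4 = 15209.6
Σ NₕSₕ = 136358.
n_2 = 1000·93726.4/136358 = 687.355... → 687.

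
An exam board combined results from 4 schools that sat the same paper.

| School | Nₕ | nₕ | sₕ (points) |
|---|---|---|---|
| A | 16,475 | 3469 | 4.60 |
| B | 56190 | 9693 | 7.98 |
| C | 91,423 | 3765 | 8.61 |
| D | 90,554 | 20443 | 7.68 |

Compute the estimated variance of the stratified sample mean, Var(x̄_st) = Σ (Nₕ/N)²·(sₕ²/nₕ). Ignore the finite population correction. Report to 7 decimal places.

N = 254642; Wₕ = Nₕ/N.
school A: (16475/254642)²·4.60²/3469 = 0.0000255330
school B: (56190/254642)²·7.98²/9693 = 0.0003198936
school C: (91423/254642)²·8.61²/3765 = 0.0025380033
school D: (90554/254642)²·7.68²/20443 = 0.0003648657
Sum = 0.0032482956 → 0.0032483.

0.0032483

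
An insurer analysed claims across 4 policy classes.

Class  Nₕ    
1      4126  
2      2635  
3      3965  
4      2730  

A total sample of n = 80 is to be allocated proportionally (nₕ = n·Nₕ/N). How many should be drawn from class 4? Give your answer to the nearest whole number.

N = 4126 + 2635 + 3965 + 2730 = 13456.
n_4 = 80·2730/13456 = 16.231... → 16.

16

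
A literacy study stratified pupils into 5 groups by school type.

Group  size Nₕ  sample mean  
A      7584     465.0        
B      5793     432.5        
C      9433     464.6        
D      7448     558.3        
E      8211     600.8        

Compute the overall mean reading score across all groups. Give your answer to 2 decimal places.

x̄_st = (Σ Nₕx̄ₕ) / (Σ Nₕ) = (7584·465.0 + 5793·432.5 + 9433·464.6 + 7448·558.3 + 8211·600.8) / 38469
= 19505991.5 / 38469 = 507.0574... → 507.06.

507.06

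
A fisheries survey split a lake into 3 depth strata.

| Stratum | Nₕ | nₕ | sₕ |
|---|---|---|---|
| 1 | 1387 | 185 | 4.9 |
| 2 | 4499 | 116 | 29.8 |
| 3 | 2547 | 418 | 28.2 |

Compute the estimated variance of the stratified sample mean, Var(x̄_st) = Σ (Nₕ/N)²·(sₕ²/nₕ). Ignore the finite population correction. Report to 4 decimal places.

2.3560

N = 8433. Term for each stratum: Wₕ²sₕ²/nₕ.
Var(x̄_st) = 0.0035108 + 2.1789252 + 0.1735464 = 2.3559824 → 2.3560.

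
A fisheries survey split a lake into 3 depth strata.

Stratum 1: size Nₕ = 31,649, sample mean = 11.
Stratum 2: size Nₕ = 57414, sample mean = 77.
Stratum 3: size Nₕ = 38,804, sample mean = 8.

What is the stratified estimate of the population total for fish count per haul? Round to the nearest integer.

1: 31649·11 = 348139
2: 57414·77 = 4420878
3: 38804·8 = 310432
τ̂ = Σ Nₕx̄ₕ = 5079449.

5079449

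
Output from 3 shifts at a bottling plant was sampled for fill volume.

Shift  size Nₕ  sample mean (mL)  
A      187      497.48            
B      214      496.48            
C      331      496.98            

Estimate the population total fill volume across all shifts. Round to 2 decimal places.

363775.86

Estimate total by summing Nₕ·x̄ₕ over strata.
187·497.48 + 214·496.48 + 331·496.98 = 93028.76 + 106246.72 + 164500.38 = 363775.86.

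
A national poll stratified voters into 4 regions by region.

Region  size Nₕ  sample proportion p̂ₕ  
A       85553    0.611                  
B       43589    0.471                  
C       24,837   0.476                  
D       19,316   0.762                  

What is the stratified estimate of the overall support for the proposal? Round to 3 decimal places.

0.573

N = 85553 + 43589 + 24837 + 19316 = 173295.
Overall proportion = Σ (Nₕ/N)·p̂ₕ.
Σ Nₕp̂ₕ = 52272.883 + 20530.419 + 11822.412 + 14718.792 = 99344.506.
99344.506 / 173295 = 0.57327... → 0.573.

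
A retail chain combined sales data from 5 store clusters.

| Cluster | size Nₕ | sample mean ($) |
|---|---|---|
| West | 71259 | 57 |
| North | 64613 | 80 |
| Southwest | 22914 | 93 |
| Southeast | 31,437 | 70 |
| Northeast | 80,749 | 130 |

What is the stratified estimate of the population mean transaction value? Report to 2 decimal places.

88.79

N = 71259 + 64613 + 22914 + 31437 + 80749 = 270972.
Overall mean = Σ (Nₕ/N)·x̄ₕ — weight by population share, not a simple average.
Σ Nₕx̄ₕ = 71259·57 + 64613·80 + 22914·93 + 31437·70 + 80749·130 = 4061763 + 5169040 + 2131002 + 2200590 + 10497370 = 24059765.
Divide by N: 24059765 / 270972 = 88.7906... → 88.79.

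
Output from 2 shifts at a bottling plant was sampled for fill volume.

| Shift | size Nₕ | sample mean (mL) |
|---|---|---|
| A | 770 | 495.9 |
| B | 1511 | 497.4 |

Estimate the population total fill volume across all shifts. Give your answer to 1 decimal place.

1133414.4

Population total = Σ Nₕ·x̄ₕ (each stratum's size times its mean).
770·495.9 + 1511·497.4 = 381843 + 751571.4 = 1133414.4.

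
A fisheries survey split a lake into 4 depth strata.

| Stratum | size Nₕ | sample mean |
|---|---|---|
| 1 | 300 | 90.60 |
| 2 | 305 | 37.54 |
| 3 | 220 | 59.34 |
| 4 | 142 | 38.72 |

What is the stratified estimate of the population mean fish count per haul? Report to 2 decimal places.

N = 300 + 305 + 220 + 142 = 967.
Overall mean = Σ (Nₕ/N)·x̄ₕ — weight by population share, not a simple average.
Σ Nₕx̄ₕ = 300·90.60 + 305·37.54 + 220·59.34 + 142·38.72 = 27180 + 11449.7 + 13054.8 + 5498.24 = 57182.74.
Divide by N: 57182.74 / 967 = 59.1342... → 59.13.

59.13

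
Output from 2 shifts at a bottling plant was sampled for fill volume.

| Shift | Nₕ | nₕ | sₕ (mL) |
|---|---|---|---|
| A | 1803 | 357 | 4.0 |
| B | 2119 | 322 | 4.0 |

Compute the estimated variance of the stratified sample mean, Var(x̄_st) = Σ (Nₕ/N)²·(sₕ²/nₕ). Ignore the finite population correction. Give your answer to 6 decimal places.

N = 3922. Term for each stratum: Wₕ²sₕ²/nₕ.
Var(x̄_st) = 0.009471702 + 0.014504770 = 0.023976472 → 0.023976.

0.023976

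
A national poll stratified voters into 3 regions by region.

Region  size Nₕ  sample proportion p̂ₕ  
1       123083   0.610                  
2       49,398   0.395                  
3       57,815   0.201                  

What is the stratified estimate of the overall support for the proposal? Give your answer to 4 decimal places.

0.4612

N = 123083 + 49398 + 57815 = 230296.
Overall proportion = Σ (Nₕ/N)·p̂ₕ.
Σ Nₕp̂ₕ = 75080.63 + 19512.21 + 11620.815 = 106213.655.
106213.655 / 230296 = 0.461205... → 0.4612.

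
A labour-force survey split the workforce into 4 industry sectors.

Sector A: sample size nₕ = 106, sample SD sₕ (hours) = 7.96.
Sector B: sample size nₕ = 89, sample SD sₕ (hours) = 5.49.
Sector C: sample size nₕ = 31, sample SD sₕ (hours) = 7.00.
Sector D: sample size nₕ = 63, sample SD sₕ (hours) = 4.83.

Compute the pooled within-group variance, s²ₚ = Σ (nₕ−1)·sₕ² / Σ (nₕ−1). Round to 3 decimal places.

42.883

A: (106−1)·7.96² = 105·63.3616 = 6652.968
B: (89−1)·5.49² = 88·30.1401 = 2652.3288
C: (31−1)·7.00² = 30·49 = 1470
D: (63−1)·4.83² = 62·23.3289 = 1446.3918
Numerator = 12221.6886; denominator = Σ(nₕ−1) = 285.
s²ₚ = 12221.6886/285 = 42.88312... → 42.883.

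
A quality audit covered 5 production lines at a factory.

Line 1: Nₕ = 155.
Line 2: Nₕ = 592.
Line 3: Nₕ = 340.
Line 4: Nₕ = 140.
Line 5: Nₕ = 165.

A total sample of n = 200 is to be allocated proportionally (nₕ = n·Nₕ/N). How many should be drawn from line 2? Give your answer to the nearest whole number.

Share of line 2 = 592/1392 = 0.42529.
Allocate 200 × 0.42529 = 85.057... → 85.

85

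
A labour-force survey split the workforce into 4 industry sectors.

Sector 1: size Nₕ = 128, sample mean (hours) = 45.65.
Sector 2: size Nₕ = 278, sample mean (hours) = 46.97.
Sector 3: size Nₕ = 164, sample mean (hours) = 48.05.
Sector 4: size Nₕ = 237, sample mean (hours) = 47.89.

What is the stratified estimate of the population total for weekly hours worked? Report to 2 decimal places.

38130.99

1: 128·45.65 = 5843.2
2: 278·46.97 = 13057.66
3: 164·48.05 = 7880.2
4: 237·47.89 = 11349.93
τ̂ = Σ Nₕx̄ₕ = 38130.99.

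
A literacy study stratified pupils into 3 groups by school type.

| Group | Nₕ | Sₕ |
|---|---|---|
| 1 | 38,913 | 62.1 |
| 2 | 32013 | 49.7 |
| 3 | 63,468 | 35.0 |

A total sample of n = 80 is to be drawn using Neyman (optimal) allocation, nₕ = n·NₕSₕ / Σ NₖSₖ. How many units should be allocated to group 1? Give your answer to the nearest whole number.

1: NₕSₕ = 38913·62.1 = 2416497.3
2: NₕSₕ = 32013·49.7 = 1591046.1
3: NₕSₕ = 63468·35.0 = 2221380
Σ NₕSₕ = 6228923.4.
n_1 = 80·2416497.3/6228923.4 = 31.036... → 31.

31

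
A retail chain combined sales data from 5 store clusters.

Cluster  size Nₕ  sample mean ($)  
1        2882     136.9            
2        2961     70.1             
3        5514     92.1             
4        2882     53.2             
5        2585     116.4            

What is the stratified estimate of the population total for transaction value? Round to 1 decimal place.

1564167.7

1: 2882·136.9 = 394545.8
2: 2961·70.1 = 207566.1
3: 5514·92.1 = 507839.4
4: 2882·53.2 = 153322.4
5: 2585·116.4 = 300894
τ̂ = Σ Nₕx̄ₕ = 1564167.7.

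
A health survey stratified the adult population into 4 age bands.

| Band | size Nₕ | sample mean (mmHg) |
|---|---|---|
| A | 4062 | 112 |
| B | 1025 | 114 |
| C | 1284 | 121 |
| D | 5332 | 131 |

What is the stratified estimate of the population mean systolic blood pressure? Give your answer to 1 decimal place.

N = 11703; weights Wₕ = Nₕ/N = (0.3471, 0.0876, 0.1097, 0.4556).
x̄_st = Σ Wₕ·x̄ₕ = 0.3471·112 + 0.0876·114 + 0.1097·121 + 0.4556·131 ≈ 121.819...
→ 121.8.

121.8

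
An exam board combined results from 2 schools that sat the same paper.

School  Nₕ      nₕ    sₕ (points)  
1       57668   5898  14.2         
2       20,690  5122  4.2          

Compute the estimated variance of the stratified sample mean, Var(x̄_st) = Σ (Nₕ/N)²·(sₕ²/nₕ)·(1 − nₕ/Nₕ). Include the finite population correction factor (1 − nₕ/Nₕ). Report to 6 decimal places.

N = 78358; Wₕ = Nₕ/N.
school 1: (57668/78358)²·14.2²/5898·(1 − 5898/57668) = 0.016623340
school 2: (20690/78358)²·4.2²/5122·(1 − 5122/20690) = 0.000180670
Sum = 0.016804010 → 0.016804.

0.016804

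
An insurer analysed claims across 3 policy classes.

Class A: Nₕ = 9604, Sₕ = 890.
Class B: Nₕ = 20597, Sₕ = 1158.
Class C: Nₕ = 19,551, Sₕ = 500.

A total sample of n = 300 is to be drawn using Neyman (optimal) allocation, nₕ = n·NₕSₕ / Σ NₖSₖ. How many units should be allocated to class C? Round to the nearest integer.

Σ NₕSₕ = 9604·890 + 20597·1158 + 19551·500 = 42174386.
Share for C: 9775500/42174386 = 0.23179.
n_C = 300 × 0.23179 = 69.536... → 70.

70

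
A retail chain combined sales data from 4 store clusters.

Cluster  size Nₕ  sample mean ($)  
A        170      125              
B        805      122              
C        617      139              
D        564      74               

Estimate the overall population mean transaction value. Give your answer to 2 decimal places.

x̄_st = (Σ Nₕx̄ₕ) / (Σ Nₕ) = (170·125 + 805·122 + 617·139 + 564·74) / 2156
= 246959 / 2156 = 114.5450... → 114.54.

114.54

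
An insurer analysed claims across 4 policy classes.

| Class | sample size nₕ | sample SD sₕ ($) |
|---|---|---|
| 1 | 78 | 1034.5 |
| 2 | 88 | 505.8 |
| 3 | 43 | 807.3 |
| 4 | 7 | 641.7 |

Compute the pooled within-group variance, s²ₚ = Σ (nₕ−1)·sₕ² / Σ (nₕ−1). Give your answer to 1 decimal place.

1: (78−1)·1034.5² = 77·1070190.25 = 82404649.25
2: (88−1)·505.8² = 87·255833.64 = 22257526.68
3: (43−1)·807.3² = 42·651733.29 = 27372798.18
4: (7−1)·641.7² = 6·411778.89 = 2470673.34
Numerator = 134505647.45; denominator = Σ(nₕ−1) = 212.
s²ₚ = 134505647.45/212 = 634460.601... → 634460.6.

634460.6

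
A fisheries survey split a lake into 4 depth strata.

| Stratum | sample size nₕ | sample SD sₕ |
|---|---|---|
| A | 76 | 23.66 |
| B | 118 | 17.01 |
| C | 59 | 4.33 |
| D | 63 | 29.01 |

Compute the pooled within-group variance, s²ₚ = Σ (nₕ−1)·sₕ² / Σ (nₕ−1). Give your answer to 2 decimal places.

413.79

A: (76−1)·23.66² = 75·559.7956 = 41984.67
B: (118−1)·17.01² = 117·289.3401 = 33852.7917
C: (59−1)·4.33² = 58·18.7489 = 1087.4362
D: (63−1)·29.01² = 62·841.5801 = 52177.9662
Numerator = 129102.8641; denominator = Σ(nₕ−1) = 312.
s²ₚ = 129102.8641/312 = 413.7912... → 413.79.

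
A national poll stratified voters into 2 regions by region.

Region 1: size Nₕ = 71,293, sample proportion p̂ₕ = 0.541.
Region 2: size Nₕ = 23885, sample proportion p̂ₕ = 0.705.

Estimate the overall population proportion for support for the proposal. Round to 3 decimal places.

N = 71293 + 23885 = 95178.
Overall proportion = Σ (Nₕ/N)·p̂ₕ.
Σ Nₕp̂ₕ = 38569.513 + 16838.925 = 55408.438.
55408.438 / 95178 = 0.58216... → 0.582.

0.582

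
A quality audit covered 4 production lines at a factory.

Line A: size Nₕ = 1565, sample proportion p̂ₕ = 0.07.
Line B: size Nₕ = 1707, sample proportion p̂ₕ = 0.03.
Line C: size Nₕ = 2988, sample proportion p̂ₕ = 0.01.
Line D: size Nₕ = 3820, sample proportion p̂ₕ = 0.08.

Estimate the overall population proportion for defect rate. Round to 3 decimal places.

N = 1565 + 1707 + 2988 + 3820 = 10080.
Overall proportion = Σ (Nₕ/N)·p̂ₕ.
Σ Nₕp̂ₕ = 109.55 + 51.21 + 29.88 + 305.6 = 496.24.
496.24 / 10080 = 0.04923... → 0.049.

0.049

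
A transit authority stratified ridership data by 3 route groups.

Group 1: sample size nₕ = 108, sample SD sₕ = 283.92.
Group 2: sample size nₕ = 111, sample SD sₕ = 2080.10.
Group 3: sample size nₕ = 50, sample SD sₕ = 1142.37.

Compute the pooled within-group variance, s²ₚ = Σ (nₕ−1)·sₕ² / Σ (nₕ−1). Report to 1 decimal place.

2062107.3

Degrees of freedom: 107 + 110 + 49 = 266.
Σ(nₕ−1)sₕ² = 107·80610.5664 + 110·4326816.01 + 49·1305009.2169 = 548520543.3329.
s²ₚ = 548520543.3329 / 266 = 2062107.306... → 2062107.3.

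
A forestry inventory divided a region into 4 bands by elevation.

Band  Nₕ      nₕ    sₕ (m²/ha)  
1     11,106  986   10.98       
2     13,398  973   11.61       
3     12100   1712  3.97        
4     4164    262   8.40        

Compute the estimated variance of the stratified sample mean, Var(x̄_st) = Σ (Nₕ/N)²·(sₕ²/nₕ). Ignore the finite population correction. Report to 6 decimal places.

N = 40768. Term for each stratum: Wₕ²sₕ²/nₕ.
Var(x̄_st) = 0.009074115 + 0.014962106 + 0.000810978 + 0.002809570 = 0.027656770 → 0.027657.

0.027657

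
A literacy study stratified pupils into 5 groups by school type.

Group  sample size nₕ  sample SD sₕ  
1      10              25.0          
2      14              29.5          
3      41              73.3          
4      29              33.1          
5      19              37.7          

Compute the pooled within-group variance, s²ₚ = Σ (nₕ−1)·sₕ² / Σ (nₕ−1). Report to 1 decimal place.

Degrees of freedom: 9 + 13 + 40 + 28 + 18 = 108.
Σ(nₕ−1)sₕ² = 9·625 + 13·870.25 + 40·5372.89 + 28·1095.61 + 18·1421.29 = 288114.15.
s²ₚ = 288114.15 / 108 = 2667.724... → 2667.7.

2667.7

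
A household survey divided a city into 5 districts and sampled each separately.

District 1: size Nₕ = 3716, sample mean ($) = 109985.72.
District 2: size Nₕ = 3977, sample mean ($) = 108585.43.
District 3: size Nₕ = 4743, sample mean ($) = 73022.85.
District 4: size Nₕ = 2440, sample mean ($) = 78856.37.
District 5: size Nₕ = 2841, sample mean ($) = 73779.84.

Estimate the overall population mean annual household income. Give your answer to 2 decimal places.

89683.17

N = 17717; weights Wₕ = Nₕ/N = (0.2097, 0.2245, 0.2677, 0.1377, 0.1604).
x̄_st = Σ Wₕ·x̄ₕ = 0.2097·109985.72 + 0.2245·108585.43 + 0.2677·73022.85 + 0.1377·78856.37 + 0.1604·73779.84 ≈ 89683.1651...
→ 89683.17.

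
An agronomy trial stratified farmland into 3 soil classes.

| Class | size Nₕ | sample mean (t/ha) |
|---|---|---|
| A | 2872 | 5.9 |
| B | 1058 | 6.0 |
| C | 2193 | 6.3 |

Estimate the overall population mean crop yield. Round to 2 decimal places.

x̄_st = (Σ Nₕx̄ₕ) / (Σ Nₕ) = (2872·5.9 + 1058·6.0 + 2193·6.3) / 6123
= 37108.7 / 6123 = 6.0605... → 6.06.

6.06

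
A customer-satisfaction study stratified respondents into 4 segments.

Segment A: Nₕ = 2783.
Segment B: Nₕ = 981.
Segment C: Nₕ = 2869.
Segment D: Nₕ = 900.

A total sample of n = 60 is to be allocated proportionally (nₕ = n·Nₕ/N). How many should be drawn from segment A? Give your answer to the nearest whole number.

22

Share of segment A = 2783/7533 = 0.36944.
Allocate 60 × 0.36944 = 22.166... → 22.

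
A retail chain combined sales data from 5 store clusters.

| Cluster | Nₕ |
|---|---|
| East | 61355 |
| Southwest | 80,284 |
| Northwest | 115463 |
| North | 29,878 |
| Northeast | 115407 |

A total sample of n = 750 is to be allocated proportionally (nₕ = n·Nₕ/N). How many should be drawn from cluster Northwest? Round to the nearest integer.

215

Share of cluster Northwest = 115463/402387 = 0.28695.
Allocate 750 × 0.28695 = 215.209... → 215.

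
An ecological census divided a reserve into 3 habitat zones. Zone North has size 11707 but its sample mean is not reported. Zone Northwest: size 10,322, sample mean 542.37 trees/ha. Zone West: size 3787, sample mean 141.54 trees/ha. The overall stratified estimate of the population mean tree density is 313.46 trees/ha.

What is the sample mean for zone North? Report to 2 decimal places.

N = 11707 + 10322 + 3787 = 25816.
Overall total = μ·N = 313.46·25816 = 8092283.36.
Subtract the known strata: 10322·542.37 + 3787·141.54 = 6134355.12.
Remaining total for zone North: 8092283.36 − 6134355.12 = 1957928.24.
Divide by its size: 1957928.24 / 11707 = 167.2442... → 167.24.

167.24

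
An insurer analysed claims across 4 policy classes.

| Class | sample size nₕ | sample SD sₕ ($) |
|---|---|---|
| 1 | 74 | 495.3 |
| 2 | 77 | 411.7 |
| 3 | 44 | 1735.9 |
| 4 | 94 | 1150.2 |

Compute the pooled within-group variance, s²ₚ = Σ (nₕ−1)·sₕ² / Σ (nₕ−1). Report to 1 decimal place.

Degrees of freedom: 73 + 76 + 43 + 93 = 285.
Σ(nₕ−1)sₕ² = 73·245322.09 + 76·169496.89 + 43·3013348.81 + 93·1322960.04 = 283399558.76.
s²ₚ = 283399558.76 / 285 = 994384.417... → 994384.4.

994384.4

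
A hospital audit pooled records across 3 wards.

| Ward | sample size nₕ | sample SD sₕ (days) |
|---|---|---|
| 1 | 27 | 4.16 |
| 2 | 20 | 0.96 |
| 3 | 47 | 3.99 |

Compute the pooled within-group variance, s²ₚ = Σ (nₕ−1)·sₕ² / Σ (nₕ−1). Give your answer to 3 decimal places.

13.184

1: (27−1)·4.16² = 26·17.3056 = 449.9456
2: (20−1)·0.96² = 19·0.9216 = 17.5104
3: (47−1)·3.99² = 46·15.9201 = 732.3246
Numerator = 1199.7806; denominator = Σ(nₕ−1) = 91.
s²ₚ = 1199.7806/91 = 13.18440... → 13.184.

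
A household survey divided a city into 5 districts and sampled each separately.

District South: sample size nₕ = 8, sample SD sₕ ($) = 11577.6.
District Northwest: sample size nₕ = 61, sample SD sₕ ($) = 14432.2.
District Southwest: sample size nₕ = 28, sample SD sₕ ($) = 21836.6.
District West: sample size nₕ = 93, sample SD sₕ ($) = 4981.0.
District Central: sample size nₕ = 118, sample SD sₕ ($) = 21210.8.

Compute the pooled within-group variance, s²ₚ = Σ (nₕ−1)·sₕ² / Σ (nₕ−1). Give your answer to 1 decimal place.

268088497.5

Degrees of freedom: 7 + 60 + 27 + 92 + 117 = 303.
Σ(nₕ−1)sₕ² = 7·134040821.76 + 60·208288396.84 + 27·476837099.56 + 92·24810361 + 117·449898036.64 = 81230814749.72.
s²ₚ = 81230814749.72 / 303 = 268088497.524... → 268088497.5.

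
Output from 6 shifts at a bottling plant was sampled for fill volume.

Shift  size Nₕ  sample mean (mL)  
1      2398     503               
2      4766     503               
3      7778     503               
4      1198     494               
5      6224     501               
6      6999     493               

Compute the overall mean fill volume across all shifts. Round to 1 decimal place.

499.8

N = 29363; weights Wₕ = Nₕ/N = (0.0817, 0.1623, 0.2649, 0.0408, 0.2120, 0.2384).
x̄_st = Σ Wₕ·x̄ₕ = 0.0817·503 + 0.1623·503 + 0.2649·503 + 0.0408·494 + 0.2120·501 + 0.2384·493 ≈ 499.825...
→ 499.8.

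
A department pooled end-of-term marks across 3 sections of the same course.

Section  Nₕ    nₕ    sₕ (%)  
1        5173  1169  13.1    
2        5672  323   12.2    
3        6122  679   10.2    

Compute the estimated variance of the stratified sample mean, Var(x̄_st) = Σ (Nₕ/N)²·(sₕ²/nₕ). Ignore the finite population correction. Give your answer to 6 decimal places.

0.085091

N = 16967. Term for each stratum: Wₕ²sₕ²/nₕ.
Var(x̄_st) = 0.013645923 + 0.051496708 + 0.019948356 = 0.085090986 → 0.085091.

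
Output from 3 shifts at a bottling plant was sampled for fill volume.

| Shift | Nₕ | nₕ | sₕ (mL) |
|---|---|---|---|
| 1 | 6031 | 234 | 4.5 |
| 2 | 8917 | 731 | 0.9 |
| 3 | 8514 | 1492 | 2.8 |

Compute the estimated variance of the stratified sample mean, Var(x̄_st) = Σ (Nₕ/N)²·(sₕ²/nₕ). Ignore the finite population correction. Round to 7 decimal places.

0.0065702

N = 23462; Wₕ = Nₕ/N.
shift 1: (6031/23462)²·4.5²/234 = 0.0057181793
shift 2: (8917/23462)²·0.9²/731 = 0.0001600572
shift 3: (8514/23462)²·2.8²/1492 = 0.0006919655
Sum = 0.0065702020 → 0.0065702.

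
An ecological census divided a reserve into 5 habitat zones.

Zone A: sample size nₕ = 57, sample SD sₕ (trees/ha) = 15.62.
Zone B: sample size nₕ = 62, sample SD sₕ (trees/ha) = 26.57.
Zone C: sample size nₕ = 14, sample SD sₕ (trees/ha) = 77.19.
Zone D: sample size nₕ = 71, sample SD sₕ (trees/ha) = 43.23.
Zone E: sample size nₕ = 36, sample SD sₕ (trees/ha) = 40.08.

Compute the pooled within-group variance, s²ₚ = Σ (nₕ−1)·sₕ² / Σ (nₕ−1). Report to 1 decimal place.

Degrees of freedom: 56 + 61 + 13 + 70 + 35 = 235.
Σ(nₕ−1)sₕ² = 56·243.9844 + 61·705.9649 + 13·5958.2961 + 70·1868.8329 + 35·1606.4064 = 321227.3616.
s²ₚ = 321227.3616 / 235 = 1366.925... → 1366.9.

1366.9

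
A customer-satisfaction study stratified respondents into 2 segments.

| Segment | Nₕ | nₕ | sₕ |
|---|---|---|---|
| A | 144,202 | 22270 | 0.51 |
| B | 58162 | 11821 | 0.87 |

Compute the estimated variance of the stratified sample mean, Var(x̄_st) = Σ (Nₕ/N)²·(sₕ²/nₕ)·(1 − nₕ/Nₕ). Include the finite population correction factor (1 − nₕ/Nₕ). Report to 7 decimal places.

0.0000092

N = 202364; Wₕ = Nₕ/N.
segment A: (144202/202364)²·0.51²/22270·(1 − 22270/144202) = 0.0000050147
segment B: (58162/202364)²·0.87²/11821·(1 − 11821/58162) = 0.0000042143
Sum = 0.0000092289 → 0.0000092.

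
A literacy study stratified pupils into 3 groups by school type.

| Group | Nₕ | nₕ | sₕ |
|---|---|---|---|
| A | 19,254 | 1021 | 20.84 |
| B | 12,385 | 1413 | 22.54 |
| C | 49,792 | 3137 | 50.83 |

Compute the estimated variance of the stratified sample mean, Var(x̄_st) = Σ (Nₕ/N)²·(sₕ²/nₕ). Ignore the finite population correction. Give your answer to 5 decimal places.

N = 81431; Wₕ = Nₕ/N.
group A: (19254/81431)²·20.84²/1021 = 0.02378111
group B: (12385/81431)²·22.54²/1413 = 0.00831722
group C: (49792/81431)²·50.83²/3137 = 0.30793943
Sum = 0.34003776 → 0.34004.

0.34004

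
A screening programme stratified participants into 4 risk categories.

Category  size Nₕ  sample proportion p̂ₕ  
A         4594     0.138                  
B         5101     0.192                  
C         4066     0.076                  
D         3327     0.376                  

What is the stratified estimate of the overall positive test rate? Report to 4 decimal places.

0.1857

N = 4594 + 5101 + 4066 + 3327 = 17088.
Overall proportion = Σ (Nₕ/N)·p̂ₕ.
Σ Nₕp̂ₕ = 633.972 + 979.392 + 309.016 + 1250.952 = 3173.332.
3173.332 / 17088 = 0.185705... → 0.1857.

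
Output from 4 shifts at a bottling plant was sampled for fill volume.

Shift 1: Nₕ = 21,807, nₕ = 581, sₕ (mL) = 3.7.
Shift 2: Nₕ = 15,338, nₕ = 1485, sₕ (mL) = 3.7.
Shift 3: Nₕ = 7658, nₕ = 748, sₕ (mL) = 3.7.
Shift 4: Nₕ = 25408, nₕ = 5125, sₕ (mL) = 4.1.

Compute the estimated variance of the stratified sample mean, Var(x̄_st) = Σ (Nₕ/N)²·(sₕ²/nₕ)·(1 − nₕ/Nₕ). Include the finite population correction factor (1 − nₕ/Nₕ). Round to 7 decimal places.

0.0031492

N = 70211. Term for each stratum: Wₕ²sₕ²/nₕ·(1−nₕ/Nₕ).
Var(x̄_st) = 0.0022124888 + 0.0003973555 + 0.0001964649 + 0.0003428990 = 0.0031492082 → 0.0031492.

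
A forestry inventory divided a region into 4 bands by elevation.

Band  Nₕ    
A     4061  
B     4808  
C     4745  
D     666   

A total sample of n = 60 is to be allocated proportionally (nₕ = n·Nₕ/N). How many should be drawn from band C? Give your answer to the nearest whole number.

Share of band C = 4745/14280 = 0.33228.
Allocate 60 × 0.33228 = 19.937... → 20.

20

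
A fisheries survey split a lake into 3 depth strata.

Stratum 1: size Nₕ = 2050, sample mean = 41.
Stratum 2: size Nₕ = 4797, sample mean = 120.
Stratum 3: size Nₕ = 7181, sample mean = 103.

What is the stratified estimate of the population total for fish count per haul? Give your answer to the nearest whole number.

1399333

1: 2050·41 = 84050
2: 4797·120 = 575640
3: 7181·103 = 739643
τ̂ = Σ Nₕx̄ₕ = 1399333.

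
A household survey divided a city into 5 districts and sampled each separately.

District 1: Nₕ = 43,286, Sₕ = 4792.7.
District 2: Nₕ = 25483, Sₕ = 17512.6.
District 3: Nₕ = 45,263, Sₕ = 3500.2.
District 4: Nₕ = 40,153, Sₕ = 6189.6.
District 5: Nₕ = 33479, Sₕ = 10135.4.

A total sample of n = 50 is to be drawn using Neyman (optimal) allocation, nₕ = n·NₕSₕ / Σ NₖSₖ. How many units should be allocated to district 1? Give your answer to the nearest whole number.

1: NₕSₕ = 43286·4792.7 = 207456812.2
2: NₕSₕ = 25483·17512.6 = 446273585.8
3: NₕSₕ = 45263·3500.2 = 158429552.6
4: NₕSₕ = 40153·6189.6 = 248531008.8
5: NₕSₕ = 33479·10135.4 = 339323056.6
Σ NₕSₕ = 1400014016.
n_1 = 50·207456812.2/1400014016 = 7.409... → 7.

7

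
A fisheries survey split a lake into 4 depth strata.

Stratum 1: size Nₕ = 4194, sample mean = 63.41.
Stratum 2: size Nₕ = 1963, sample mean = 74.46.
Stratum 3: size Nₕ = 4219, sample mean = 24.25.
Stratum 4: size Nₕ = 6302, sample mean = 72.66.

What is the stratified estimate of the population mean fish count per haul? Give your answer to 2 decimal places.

N = 16678; weights Wₕ = Nₕ/N = (0.2515, 0.1177, 0.2530, 0.3779).
x̄_st = Σ Wₕ·x̄ₕ = 0.2515·63.41 + 0.1177·74.46 + 0.2530·24.25 + 0.3779·72.66 ≈ 58.2996...
→ 58.30.

58.30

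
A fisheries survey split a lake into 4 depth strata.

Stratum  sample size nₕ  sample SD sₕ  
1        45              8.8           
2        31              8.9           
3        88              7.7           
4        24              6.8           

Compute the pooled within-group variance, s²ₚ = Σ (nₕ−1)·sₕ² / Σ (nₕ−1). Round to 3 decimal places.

65.247

Degrees of freedom: 44 + 30 + 87 + 23 = 184.
Σ(nₕ−1)sₕ² = 44·77.44 + 30·79.21 + 87·59.29 + 23·46.24 = 12005.41.
s²ₚ = 12005.41 / 184 = 65.24679... → 65.247.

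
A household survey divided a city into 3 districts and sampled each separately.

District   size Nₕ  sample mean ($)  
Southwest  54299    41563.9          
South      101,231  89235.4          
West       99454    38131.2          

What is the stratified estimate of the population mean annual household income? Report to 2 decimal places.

59151.03

x̄_st = (Σ Nₕx̄ₕ) / (Σ Nₕ) = (54299·41563.9 + 101231·89235.4 + 99454·38131.2) / 254984
= 15082567348.3 / 254984 = 59151.0344... → 59151.03.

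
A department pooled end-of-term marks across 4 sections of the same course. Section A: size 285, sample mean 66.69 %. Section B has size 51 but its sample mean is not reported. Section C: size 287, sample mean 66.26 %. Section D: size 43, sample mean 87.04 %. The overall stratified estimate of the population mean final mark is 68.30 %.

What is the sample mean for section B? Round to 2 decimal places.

Σ Nₕx̄ₕ = N·μ, so 51·x̄_B = 666·68.30 − (285·66.69 + 287·66.26 + 43·87.04).
= 45487.8 − 41765.99 = 3721.81.
x̄_B = 3721.81 / 51 = 72.9767... → 72.98.

72.98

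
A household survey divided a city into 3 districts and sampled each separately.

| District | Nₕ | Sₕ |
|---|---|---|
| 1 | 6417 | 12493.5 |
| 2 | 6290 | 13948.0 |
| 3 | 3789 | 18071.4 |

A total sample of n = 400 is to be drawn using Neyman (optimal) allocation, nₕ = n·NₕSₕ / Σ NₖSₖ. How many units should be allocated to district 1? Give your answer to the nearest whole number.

136

1: NₕSₕ = 6417·12493.5 = 80170789.5
2: NₕSₕ = 6290·13948.0 = 87732920
3: NₕSₕ = 3789·18071.4 = 68472534.6
Σ NₕSₕ = 236376244.1.
n_1 = 400·80170789.5/236376244.1 = 135.666... → 136.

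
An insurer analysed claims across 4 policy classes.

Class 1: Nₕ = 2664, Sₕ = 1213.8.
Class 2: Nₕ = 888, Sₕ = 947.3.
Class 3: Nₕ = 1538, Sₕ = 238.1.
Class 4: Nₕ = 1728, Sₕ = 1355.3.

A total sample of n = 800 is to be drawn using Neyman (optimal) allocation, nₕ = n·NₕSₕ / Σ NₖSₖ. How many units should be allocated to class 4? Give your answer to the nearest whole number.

276

Σ NₕSₕ = 2664·1213.8 + 888·947.3 + 1538·238.1 + 1728·1355.3 = 6782921.8.
Share for 4: 2341958.4/6782921.8 = 0.34527.
n_4 = 800 × 0.34527 = 276.218... → 276.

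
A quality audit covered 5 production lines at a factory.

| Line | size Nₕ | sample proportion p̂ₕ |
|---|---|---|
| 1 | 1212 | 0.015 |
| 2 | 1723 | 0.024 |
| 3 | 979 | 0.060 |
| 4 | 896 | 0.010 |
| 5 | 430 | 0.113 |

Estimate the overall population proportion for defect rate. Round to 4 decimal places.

0.0336

Wₕ = Nₕ/N with N = 5240: 0.2313, 0.3288, 0.1868, 0.1710, 0.0821.
p̂_st = 0.2313·0.015 + 0.3288·0.024 + 0.1868·0.060 + 0.1710·0.010 + 0.0821·0.113 ≈ 0.033554... → 0.0336.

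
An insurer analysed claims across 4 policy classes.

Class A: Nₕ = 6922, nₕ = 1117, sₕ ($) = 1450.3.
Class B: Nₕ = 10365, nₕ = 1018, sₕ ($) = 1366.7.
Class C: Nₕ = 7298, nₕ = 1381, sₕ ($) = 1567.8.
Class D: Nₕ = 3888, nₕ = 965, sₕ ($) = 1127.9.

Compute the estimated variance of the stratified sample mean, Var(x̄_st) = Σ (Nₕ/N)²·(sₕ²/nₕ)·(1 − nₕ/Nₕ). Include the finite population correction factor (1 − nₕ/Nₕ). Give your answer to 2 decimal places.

425.88

N = 28473; Wₕ = Nₕ/N.
class A: (6922/28473)²·1450.3²/1117·(1 − 1117/6922) = 93.33185
class B: (10365/28473)²·1366.7²/1018·(1 − 1018/10365) = 219.26722
class C: (7298/28473)²·1567.8²/1381·(1 − 1381/7298) = 94.80399
class D: (3888/28473)²·1127.9²/965·(1 − 965/3888) = 18.48002
Sum = 425.88308 → 425.88.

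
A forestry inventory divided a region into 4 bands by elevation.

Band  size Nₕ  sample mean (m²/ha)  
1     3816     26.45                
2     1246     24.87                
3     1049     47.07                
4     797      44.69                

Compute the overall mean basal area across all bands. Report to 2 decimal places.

31.40

N = 3816 + 1246 + 1049 + 797 = 6908.
The stratified mean weights each stratum mean by its population share Nₕ/N.
Σ Nₕx̄ₕ = 3816·26.45 + 1246·24.87 + 1049·47.07 + 797·44.69 = 100933.2 + 30988.02 + 49376.43 + 35617.93 = 216915.58.
Divide by N: 216915.58 / 6908 = 31.4006... → 31.40.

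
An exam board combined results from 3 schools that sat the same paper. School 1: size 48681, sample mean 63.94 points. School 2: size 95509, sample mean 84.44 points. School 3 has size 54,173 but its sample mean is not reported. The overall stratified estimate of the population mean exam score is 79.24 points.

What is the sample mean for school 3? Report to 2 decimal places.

83.82

N = 48681 + 95509 + 54173 = 198363.
Overall total = μ·N = 79.24·198363 = 15718284.12.
Subtract the known strata: 48681·63.94 + 95509·84.44 = 11177443.1.
Remaining total for school 3: 15718284.12 − 11177443.1 = 4540841.02.
Divide by its size: 4540841.02 / 54173 = 83.8211... → 83.82.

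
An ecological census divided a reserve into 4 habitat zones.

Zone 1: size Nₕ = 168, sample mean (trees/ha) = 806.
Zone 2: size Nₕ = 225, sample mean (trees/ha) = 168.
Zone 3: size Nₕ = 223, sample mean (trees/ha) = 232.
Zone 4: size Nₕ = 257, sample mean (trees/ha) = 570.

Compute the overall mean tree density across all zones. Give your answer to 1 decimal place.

425.5

x̄_st = (Σ Nₕx̄ₕ) / (Σ Nₕ) = (168·806 + 225·168 + 223·232 + 257·570) / 873
= 371434 / 873 = 425.468... → 425.5.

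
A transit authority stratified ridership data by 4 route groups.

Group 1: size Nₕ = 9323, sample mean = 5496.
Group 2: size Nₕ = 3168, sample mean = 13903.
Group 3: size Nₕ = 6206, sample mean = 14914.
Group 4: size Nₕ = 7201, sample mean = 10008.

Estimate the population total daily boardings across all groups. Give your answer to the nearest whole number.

259907804

Estimate total by summing Nₕ·x̄ₕ over strata.
9323·5496 + 3168·13903 + 6206·14914 + 7201·10008 = 51239208 + 44044704 + 92556284 + 72067608 = 259907804.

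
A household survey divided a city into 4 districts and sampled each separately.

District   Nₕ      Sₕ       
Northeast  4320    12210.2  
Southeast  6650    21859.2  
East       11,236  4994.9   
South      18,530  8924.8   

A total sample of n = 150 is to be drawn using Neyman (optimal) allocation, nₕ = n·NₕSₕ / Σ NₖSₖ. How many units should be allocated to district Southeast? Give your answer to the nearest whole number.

52

Northeast: NₕSₕ = 4320·12210.2 = 52748064
Southeast: NₕSₕ = 6650·21859.2 = 145363680
East: NₕSₕ = 11236·4994.9 = 56122696.4
South: NₕSₕ = 18530·8924.8 = 165376544
Σ NₕSₕ = 419610984.4.
n_Southeast = 150·145363680/419610984.4 = 51.964... → 52.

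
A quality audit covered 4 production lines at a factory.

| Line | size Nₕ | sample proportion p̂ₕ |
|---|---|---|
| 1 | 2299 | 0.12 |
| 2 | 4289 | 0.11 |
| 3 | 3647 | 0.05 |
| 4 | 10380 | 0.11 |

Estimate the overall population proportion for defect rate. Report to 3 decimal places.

Wₕ = Nₕ/N with N = 20615: 0.1115, 0.2081, 0.1769, 0.5035.
p̂_st = 0.1115·0.12 + 0.2081·0.11 + 0.1769·0.05 + 0.5035·0.11 ≈ 0.10050... → 0.101.

0.101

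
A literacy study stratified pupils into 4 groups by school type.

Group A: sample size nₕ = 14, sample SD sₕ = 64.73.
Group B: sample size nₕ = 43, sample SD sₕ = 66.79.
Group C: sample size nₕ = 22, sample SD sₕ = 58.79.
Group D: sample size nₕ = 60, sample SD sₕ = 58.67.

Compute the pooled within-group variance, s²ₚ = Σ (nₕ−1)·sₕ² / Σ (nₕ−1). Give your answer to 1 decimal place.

Degrees of freedom: 13 + 42 + 21 + 59 = 135.
Σ(nₕ−1)sₕ² = 13·4189.9729 + 42·4460.9041 + 21·3456.2641 + 59·3442.1689 = 517497.1311.
s²ₚ = 517497.1311 / 135 = 3833.312... → 3833.3.

3833.3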